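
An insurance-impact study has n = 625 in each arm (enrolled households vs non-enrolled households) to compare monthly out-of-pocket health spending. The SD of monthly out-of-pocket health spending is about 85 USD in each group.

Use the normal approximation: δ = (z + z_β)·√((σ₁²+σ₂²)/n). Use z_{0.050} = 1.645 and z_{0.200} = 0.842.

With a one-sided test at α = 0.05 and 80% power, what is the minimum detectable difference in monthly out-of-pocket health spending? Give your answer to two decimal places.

Minimum detectable difference ≈ 11.96 USD

δ = (z_α + z_β) · √((σ₁²+σ₂²)/n)
  = (1.645 + 0.842) · √(14450/625)
  = 2.487 · √23.12
  = 2.487 · 4.8083
  = 11.9583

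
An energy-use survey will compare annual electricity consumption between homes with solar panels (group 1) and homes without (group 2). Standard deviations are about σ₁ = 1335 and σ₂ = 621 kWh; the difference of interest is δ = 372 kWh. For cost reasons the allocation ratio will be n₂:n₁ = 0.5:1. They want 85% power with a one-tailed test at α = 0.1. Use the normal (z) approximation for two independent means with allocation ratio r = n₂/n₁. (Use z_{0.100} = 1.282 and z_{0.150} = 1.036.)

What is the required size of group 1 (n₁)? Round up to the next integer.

n₁ = 100

n₁ = (z_α + z_β)² · (σ₁² + σ₂²/r) / δ²
   = (1.282 + 1.036)² · (1335² + 621²/0.5) / 372²
   = 5.3731 · (1782225 + 771282) / 138384
   = 5.3731 · 2553507 / 138384
   = 99.15
Round up → n₁ = 100; n₂ = r·n₁ = 0.5 × 100 = 50.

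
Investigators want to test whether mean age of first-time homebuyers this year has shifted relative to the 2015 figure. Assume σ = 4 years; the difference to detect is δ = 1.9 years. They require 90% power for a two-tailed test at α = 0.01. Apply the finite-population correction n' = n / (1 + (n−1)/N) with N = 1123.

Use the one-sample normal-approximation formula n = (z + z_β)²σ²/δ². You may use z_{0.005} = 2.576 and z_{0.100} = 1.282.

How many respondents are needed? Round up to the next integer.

n = 63

n = (z_{α/2} + z_β)² · σ² / δ²
  = (2.576 + 1.282)² · 4² / 1.9²
  = 14.8842 · 16 / 3.61
  = 65.97
Finite-population correction (N = 1123): 65.97 / (1 + (65.97 − 1)/1123) = 62.36.
Round up → n = 63.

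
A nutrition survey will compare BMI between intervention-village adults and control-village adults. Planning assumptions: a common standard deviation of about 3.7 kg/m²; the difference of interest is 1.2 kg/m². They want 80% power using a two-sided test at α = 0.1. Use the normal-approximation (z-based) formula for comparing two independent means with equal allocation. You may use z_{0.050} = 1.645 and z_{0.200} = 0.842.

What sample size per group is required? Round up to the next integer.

n = 118 per group

n = (z_{α/2} + z_β)² · (σ₁² + σ₂²) / δ²
  = (1.645 + 0.842)² · (2·3.7² = 27.38) / 1.2²
  = 6.1852 · 27.38 / 1.44
  = 117.60
Round up → n = 118 per group.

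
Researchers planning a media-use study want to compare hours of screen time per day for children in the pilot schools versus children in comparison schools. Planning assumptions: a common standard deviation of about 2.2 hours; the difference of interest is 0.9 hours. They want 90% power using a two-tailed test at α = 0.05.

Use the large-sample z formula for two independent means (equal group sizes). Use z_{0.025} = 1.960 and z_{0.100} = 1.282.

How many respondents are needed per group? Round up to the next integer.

n = (z_{α/2} + z_β)² · (σ₁² + σ₂²) / δ²
  = (1.960 + 1.282)² · (2·2.2² = 9.68) / 0.9²
  = 10.5106 · 9.68 / 0.81
  = 125.61
Round up → n = 126 per group.

n = 126 per group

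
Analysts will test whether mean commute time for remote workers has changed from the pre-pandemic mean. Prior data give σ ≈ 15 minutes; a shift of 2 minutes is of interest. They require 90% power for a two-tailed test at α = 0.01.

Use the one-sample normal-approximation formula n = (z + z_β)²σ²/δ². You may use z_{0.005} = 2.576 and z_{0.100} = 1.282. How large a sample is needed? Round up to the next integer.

n = (z_{α/2} + z_β)² · σ² / δ²
  = (2.576 + 1.282)² · 15² / 2²
  = 14.8842 · 225 / 4
  = 837.23
Round up → n = 838.

n = 838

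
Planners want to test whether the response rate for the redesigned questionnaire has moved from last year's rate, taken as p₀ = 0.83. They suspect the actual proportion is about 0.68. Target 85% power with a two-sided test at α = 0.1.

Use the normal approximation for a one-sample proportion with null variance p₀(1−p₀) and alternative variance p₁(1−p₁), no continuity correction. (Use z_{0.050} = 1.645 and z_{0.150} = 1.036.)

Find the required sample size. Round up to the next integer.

n = 54

n = [z_{α/2}·√(p₀q₀) + z_β·√(p₁q₁)]² / (p₁ − p₀)²
  = [1.645·√(0.83·0.17) + 1.036·√(0.68·0.32)]² / (-0.15)²
  = [1.645·0.3756 + 1.036·0.4665]² / 0.0225
  = [1.1012]² / 0.0225
  = 53.89
Round up → n = 54.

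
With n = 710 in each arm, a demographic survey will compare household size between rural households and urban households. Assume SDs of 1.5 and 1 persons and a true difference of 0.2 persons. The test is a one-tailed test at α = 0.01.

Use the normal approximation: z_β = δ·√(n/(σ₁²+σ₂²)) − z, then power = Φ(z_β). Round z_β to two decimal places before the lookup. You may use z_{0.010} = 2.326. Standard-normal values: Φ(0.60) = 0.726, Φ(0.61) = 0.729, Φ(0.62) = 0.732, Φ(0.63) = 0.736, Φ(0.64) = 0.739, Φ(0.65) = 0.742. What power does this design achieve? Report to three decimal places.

z_β = δ·√(n/(σ₁²+σ₂²)) − z_α
    = 0.2 · √(710/3.25) − 2.326
    = 0.2 · 14.78044 − 2.326
    = 2.9561 − 2.326 = 0.6301 → 0.63
Power = Φ(0.63) = 0.736.

Power ≈ 0.736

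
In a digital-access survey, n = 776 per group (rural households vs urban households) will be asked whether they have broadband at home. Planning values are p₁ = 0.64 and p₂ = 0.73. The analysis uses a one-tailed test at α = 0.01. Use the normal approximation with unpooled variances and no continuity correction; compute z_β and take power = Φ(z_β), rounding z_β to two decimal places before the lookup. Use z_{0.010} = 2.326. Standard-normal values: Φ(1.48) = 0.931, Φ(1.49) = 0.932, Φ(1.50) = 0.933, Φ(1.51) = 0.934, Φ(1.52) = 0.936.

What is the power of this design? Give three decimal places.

Power ≈ 0.934

z_β = |p₁−p₂|·√(n/[p₁q₁+p₂q₂]) − z_α
    = 0.09 · √(776/0.4275) − 2.326
    = 0.09 · 42.6052 − 2.326
    = 3.8345 − 2.326 = 1.5085 → 1.51
Power = Φ(1.51) = 0.934.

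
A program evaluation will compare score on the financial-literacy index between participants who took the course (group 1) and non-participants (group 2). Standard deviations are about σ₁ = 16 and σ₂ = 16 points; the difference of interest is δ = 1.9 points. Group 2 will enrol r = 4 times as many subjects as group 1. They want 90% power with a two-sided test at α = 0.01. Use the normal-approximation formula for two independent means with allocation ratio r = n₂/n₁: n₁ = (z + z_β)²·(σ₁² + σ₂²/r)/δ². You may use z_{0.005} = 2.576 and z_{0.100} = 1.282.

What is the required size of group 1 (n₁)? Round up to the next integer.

n₁ = 1320

n₁ = (z_{α/2} + z_β)² · (σ₁² + σ₂²/r) / δ²
   = (2.576 + 1.282)² · (16² + 16²/4) / 1.9²
   = 14.8842 · (256 + 64) / 3.61
   = 14.8842 · 320 / 3.61
   = 1319.37
Round up → n₁ = 1320; n₂ = r·n₁ = 4 × 1320 = 5280.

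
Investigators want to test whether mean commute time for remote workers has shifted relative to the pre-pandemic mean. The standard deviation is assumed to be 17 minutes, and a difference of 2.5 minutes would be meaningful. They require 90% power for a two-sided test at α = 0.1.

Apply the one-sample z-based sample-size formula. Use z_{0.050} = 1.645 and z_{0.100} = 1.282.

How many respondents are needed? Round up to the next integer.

n = 397

n = (z_{α/2} + z_β)² · σ² / δ²
  = (1.645 + 1.282)² · 17² / 2.5²
  = 8.5673 · 289 / 6.25
  = 396.15
Round up → n = 397.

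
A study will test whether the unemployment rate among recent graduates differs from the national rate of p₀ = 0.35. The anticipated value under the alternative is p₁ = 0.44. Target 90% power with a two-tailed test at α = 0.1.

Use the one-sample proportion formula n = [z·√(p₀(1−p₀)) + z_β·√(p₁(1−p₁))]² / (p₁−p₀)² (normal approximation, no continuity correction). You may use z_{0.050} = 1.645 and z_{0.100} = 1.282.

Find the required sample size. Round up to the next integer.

n = [z_{α/2}·√(p₀q₀) + z_β·√(p₁q₁)]² / (p₁ − p₀)²
  = [1.645·√(0.35·0.65) + 1.282·√(0.44·0.56)]² / (0.09)²
  = [1.645·0.4770 + 1.282·0.4964]² / 0.0081
  = [1.4210]² / 0.0081
  = 249.28
Round up → n = 250.

n = 250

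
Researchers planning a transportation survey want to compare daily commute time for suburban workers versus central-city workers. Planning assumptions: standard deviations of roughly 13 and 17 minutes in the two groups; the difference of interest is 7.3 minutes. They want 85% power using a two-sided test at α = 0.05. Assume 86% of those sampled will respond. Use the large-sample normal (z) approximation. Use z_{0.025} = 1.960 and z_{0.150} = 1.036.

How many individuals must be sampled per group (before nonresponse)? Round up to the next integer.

n = (z_{α/2} + z_β)² · (σ₁² + σ₂²) / δ²
  = (1.960 + 1.036)² · (13² + 17² = 458) / 7.3²
  = 8.9760 · 458 / 53.29
  = 77.14
Adjust for 86% response: 77.14 / 0.86 = 89.70.
Round up → n = 90 per group.

n = 90 per group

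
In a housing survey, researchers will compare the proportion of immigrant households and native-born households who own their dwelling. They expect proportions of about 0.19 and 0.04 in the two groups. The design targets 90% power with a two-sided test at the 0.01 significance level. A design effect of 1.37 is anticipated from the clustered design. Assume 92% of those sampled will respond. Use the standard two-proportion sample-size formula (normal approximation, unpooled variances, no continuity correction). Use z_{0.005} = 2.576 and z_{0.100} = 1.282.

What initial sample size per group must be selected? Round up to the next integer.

n = (z_{α/2} + z_β)² · [p₁(1−p₁) + p₂(1−p₂)] / (p₁ − p₂)²
  = (2.576 + 1.282)² · (0.19·0.81 + 0.04·0.96) / (0.15)²
  = (3.858)² · (0.1539 + 0.0384) / 0.0225
  = 14.8842 · 0.1923 / 0.0225
  = 127.21
Design effect: 1.37 × 127.21 = 174.28.
Adjust for 92% response: 174.28 / 0.92 = 189.43.
Round up → n = 190 per group.

n = 190 per group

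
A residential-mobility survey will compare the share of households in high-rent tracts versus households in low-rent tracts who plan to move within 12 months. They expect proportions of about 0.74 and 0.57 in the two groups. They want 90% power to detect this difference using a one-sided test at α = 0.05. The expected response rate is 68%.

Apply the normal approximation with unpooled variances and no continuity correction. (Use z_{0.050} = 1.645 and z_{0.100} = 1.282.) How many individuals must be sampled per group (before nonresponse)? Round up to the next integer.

n = 191 per group

n = (z_α + z_β)² · [p₁(1−p₁) + p₂(1−p₂)] / (p₁ − p₂)²
  = (1.645 + 1.282)² · (0.74·0.26 + 0.57·0.43) / (0.17)²
  = (2.927)² · (0.1924 + 0.2451) / 0.0289
  = 8.5673 · 0.4375 / 0.0289
  = 129.70
Adjust for 68% response: 129.70 / 0.68 = 190.73.
Round up → n = 191 per group.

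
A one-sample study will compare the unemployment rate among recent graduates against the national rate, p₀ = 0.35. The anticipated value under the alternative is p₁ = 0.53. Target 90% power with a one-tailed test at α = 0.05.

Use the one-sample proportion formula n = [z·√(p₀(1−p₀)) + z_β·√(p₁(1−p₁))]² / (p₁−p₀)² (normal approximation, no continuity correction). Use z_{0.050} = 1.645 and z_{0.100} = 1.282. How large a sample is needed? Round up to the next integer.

n = [z_α·√(p₀q₀) + z_β·√(p₁q₁)]² / (p₁ − p₀)²
  = [1.645·√(0.35·0.65) + 1.282·√(0.53·0.47)]² / (0.18)²
  = [1.645·0.4770 + 1.282·0.4991]² / 0.0324
  = [1.4245]² / 0.0324
  = 62.63
Round up → n = 63.

n = 63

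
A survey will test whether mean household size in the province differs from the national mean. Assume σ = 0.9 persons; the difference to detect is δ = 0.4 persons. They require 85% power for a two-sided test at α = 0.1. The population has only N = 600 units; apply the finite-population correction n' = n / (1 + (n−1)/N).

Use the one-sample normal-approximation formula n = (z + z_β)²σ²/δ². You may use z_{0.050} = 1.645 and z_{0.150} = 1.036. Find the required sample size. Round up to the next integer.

n = 35

n = (z_{α/2} + z_β)² · σ² / δ²
  = (1.645 + 1.036)² · 0.9² / 0.4²
  = 7.1878 · 0.81 / 0.16
  = 36.39
Finite-population correction (N = 600): 36.39 / (1 + (36.39 − 1)/600) = 34.36.
Round up → n = 35.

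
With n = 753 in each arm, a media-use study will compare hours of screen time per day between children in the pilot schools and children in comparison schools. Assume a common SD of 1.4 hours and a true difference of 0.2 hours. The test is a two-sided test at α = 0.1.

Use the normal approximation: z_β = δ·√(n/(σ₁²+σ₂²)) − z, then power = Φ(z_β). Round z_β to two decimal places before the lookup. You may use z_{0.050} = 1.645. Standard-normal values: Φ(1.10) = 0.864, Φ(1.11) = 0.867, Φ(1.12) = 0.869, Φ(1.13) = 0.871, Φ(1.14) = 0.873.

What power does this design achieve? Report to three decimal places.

Power ≈ 0.871

z_β = δ·√(n/(σ₁²+σ₂²)) − z_{α/2}
    = 0.2 · √(753/3.92) − 1.645
    = 0.2 · 13.85972 − 1.645
    = 2.7719 − 1.645 = 1.1269 → 1.13
Power = Φ(1.13) = 0.871.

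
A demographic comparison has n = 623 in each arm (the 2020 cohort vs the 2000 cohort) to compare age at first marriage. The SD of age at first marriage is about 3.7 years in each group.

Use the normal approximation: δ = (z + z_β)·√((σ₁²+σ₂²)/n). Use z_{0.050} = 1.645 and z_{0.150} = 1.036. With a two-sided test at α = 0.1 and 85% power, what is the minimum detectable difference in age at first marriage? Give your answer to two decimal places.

Minimum detectable difference ≈ 0.56 years

δ = (z_{α/2} + z_β) · √((σ₁²+σ₂²)/n)
  = (1.645 + 1.036) · √(27.38/623)
  = 2.681 · √0.04395
  = 2.681 · 0.2096
  = 0.5620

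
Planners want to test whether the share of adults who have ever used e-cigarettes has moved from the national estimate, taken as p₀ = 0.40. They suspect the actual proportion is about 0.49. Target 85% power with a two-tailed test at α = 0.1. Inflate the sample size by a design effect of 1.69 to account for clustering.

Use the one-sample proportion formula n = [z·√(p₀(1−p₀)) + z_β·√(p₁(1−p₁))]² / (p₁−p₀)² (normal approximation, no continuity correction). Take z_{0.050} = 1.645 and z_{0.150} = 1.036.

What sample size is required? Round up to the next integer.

n = 366

n = [z_{α/2}·√(p₀q₀) + z_β·√(p₁q₁)]² / (p₁ − p₀)²
  = [1.645·√(0.40·0.60) + 1.036·√(0.49·0.51)]² / (0.09)²
  = [1.645·0.4899 + 1.036·0.4999]² / 0.0081
  = [1.3238]² / 0.0081
  = 216.34
Design effect: 1.69 × 216.34 = 365.62.
Round up → n = 366.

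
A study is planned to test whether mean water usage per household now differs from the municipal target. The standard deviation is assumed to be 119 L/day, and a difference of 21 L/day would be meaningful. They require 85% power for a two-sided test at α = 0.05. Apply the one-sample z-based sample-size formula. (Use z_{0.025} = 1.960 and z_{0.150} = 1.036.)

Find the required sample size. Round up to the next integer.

n = 289

n = (z_{α/2} + z_β)² · σ² / δ²
  = (1.960 + 1.036)² · 119² / 21²
  = 8.9760 · 14161 / 441
  = 288.23
Round up → n = 289.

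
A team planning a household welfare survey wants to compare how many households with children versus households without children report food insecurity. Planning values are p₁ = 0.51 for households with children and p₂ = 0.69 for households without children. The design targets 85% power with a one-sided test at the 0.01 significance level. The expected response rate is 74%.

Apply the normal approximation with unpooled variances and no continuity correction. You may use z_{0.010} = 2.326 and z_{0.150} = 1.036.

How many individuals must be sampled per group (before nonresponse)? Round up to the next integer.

n = (z_α + z_β)² · [p₁(1−p₁) + p₂(1−p₂)] / (p₁ − p₂)²
  = (2.326 + 1.036)² · (0.51·0.49 + 0.69·0.31) / (-0.18)²
  = (3.362)² · (0.2499 + 0.2139) / 0.0324
  = 11.3030 · 0.4638 / 0.0324
  = 161.80
Adjust for 74% response: 161.80 / 0.74 = 218.65.
Round up → n = 219 per group.

n = 219 per group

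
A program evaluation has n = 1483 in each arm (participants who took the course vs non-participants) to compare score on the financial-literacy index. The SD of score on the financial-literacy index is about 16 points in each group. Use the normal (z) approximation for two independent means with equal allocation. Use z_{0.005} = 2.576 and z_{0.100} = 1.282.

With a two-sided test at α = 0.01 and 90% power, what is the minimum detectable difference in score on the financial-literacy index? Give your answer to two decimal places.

δ = (z_{α/2} + z_β) · √((σ₁²+σ₂²)/n)
  = (2.576 + 1.282) · √(512/1483)
  = 3.858 · √0.34525
  = 3.858 · 0.5876
  = 2.2669

Minimum detectable difference ≈ 2.27 points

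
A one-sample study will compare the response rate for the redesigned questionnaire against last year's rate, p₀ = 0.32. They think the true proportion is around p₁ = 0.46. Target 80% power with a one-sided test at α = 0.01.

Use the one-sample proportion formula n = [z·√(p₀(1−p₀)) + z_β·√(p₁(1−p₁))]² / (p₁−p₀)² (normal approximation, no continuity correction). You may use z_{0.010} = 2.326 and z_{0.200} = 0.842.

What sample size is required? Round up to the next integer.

n = 116

n = [z_α·√(p₀q₀) + z_β·√(p₁q₁)]² / (p₁ − p₀)²
  = [2.326·√(0.32·0.68) + 0.842·√(0.46·0.54)]² / (0.14)²
  = [2.326·0.4665 + 0.842·0.4984]² / 0.0196
  = [1.5047]² / 0.0196
  = 115.51
Round up → n = 116.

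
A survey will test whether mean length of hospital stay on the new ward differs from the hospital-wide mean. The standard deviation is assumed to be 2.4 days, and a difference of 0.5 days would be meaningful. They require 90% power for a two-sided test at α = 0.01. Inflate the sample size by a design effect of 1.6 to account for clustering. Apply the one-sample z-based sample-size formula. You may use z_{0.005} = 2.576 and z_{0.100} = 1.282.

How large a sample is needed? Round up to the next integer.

n = 549

n = (z_{α/2} + z_β)² · σ² / δ²
  = (2.576 + 1.282)² · 2.4² / 0.5²
  = 14.8842 · 5.76 / 0.25
  = 342.93
Design effect: 1.6 × 342.93 = 548.69.
Round up → n = 549.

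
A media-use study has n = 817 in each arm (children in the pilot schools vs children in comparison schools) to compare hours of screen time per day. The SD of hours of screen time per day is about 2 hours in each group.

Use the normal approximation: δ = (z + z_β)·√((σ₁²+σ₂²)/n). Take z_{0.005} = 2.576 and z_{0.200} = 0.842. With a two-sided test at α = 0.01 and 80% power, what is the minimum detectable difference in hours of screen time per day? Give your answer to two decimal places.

Minimum detectable difference ≈ 0.34 hours

δ = (z_{α/2} + z_β) · √((σ₁²+σ₂²)/n)
  = (2.576 + 0.842) · √(8/817)
  = 3.418 · √0.00979
  = 3.418 · 0.0990
  = 0.3382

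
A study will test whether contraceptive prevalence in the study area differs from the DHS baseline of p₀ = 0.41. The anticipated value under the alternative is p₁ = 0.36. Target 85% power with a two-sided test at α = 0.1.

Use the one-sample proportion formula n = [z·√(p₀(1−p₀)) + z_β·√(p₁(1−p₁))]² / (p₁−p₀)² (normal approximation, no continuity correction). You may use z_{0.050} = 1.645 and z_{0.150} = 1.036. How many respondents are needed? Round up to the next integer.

n = [z_{α/2}·√(p₀q₀) + z_β·√(p₁q₁)]² / (p₁ − p₀)²
  = [1.645·√(0.41·0.59) + 1.036·√(0.36·0.64)]² / (-0.05)²
  = [1.645·0.4918 + 1.036·0.4800]² / 0.0025
  = [1.3063]² / 0.0025
  = 682.62
Round up → n = 683.

n = 683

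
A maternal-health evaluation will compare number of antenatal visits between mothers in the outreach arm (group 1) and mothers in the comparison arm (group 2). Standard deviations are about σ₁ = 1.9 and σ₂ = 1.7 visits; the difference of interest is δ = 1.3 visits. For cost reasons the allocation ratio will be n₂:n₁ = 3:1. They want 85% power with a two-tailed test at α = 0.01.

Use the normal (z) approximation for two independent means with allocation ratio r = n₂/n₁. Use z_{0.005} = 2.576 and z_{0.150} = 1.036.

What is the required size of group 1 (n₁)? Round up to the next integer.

n₁ = 36

n₁ = (z_{α/2} + z_β)² · (σ₁² + σ₂²/r) / δ²
   = (2.576 + 1.036)² · (1.9² + 1.7²/3) / 1.3²
   = 13.0465 · (3.61 + 0.96333) / 1.69
   = 13.0465 · 4.5733 / 1.69
   = 35.31
Round up → n₁ = 36; n₂ = r·n₁ = 3 × 36 = 108.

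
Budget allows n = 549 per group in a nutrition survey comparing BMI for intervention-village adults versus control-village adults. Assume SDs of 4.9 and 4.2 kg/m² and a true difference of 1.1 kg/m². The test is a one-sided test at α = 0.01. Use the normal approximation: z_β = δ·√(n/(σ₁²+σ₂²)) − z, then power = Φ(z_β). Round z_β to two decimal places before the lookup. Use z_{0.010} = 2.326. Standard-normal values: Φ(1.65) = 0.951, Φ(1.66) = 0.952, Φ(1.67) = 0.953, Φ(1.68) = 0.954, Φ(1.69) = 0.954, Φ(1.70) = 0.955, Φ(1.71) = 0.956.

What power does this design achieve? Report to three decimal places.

z_β = δ·√(n/(σ₁²+σ₂²)) − z_α
    = 1.1 · √(549/41.65) − 2.326
    = 1.1 · 3.63060 − 2.326
    = 3.9937 − 2.326 = 1.6677 → 1.67
Power = Φ(1.67) = 0.953.

Power ≈ 0.953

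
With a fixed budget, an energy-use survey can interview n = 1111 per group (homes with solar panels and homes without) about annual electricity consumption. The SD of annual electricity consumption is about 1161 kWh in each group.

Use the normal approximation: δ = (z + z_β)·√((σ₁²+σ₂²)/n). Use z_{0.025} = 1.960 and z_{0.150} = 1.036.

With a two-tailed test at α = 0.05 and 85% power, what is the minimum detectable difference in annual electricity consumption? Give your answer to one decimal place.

Minimum detectable difference ≈ 147.6 kWh

δ = (z_{α/2} + z_β) · √((σ₁²+σ₂²)/n)
  = (1.960 + 1.036) · √(2695842/1111)
  = 2.996 · √2426.5
  = 2.996 · 49.2595
  = 147.5815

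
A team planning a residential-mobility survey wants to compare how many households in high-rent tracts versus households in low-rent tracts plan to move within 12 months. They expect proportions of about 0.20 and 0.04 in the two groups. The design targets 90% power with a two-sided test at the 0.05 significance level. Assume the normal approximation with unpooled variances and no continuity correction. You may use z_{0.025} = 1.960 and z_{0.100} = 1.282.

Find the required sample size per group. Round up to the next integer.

n = (z_{α/2} + z_β)² · [p₁(1−p₁) + p₂(1−p₂)] / (p₁ − p₂)²
  = (1.960 + 1.282)² · (0.20·0.80 + 0.04·0.96) / (0.16)²
  = (3.242)² · (0.1600 + 0.0384) / 0.0256
  = 10.5106 · 0.1984 / 0.0256
  = 81.46
Round up → n = 82 per group.

n = 82 per group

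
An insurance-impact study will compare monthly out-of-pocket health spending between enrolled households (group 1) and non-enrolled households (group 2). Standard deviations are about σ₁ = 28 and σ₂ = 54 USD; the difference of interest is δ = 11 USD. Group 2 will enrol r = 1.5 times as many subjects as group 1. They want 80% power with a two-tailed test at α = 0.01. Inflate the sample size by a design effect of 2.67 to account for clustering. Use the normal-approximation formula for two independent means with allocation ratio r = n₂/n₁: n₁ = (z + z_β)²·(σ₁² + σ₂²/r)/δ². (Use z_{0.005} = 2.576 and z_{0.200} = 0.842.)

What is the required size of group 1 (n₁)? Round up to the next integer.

n₁ = 704

n₁ = (z_{α/2} + z_β)² · (σ₁² + σ₂²/r) / δ²
   = (2.576 + 0.842)² · (28² + 54²/1.5) / 11²
   = 11.6827 · (784 + 1944) / 121
   = 11.6827 · 2728 / 121
   = 263.39
Design effect: 2.67 × 263.39 = 703.26.
Round up → n₁ = 704; n₂ = r·n₁ = 1.5 × 704 = 1056.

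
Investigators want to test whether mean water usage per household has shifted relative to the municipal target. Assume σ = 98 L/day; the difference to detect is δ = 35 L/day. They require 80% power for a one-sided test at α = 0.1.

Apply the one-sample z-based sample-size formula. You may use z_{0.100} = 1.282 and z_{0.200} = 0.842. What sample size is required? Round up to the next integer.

n = 36

n = (z_α + z_β)² · σ² / δ²
  = (1.282 + 0.842)² · 98² / 35²
  = 4.5114 · 9604 / 1225
  = 35.37
Round up → n = 36.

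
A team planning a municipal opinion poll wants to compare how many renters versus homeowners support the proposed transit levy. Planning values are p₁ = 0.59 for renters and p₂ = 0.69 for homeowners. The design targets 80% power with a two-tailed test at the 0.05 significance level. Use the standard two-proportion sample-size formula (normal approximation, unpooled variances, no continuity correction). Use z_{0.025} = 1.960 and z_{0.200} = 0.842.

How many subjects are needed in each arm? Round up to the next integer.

n = (z_{α/2} + z_β)² · [p₁(1−p₁) + p₂(1−p₂)] / (p₁ − p₂)²
  = (1.960 + 0.842)² · (0.59·0.41 + 0.69·0.31) / (-0.10)²
  = (2.802)² · (0.2419 + 0.2139) / 0.0100
  = 7.8512 · 0.4558 / 0.0100
  = 357.86
Round up → n = 358 per group.

n = 358 per group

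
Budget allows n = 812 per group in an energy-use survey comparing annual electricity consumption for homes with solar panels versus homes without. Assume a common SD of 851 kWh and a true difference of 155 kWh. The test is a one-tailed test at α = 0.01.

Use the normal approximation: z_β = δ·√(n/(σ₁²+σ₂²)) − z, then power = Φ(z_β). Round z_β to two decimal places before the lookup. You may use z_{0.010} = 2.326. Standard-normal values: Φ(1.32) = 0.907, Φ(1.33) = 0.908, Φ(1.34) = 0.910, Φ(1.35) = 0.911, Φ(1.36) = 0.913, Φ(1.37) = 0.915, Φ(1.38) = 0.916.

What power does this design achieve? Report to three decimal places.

Power ≈ 0.910

z_β = δ·√(n/(σ₁²+σ₂²)) − z_α
    = 155 · √(812/1448402) − 2.326
    = 155 · 0.02368 − 2.326
    = 3.6700 − 2.326 = 1.3440 → 1.34
Power = Φ(1.34) = 0.910.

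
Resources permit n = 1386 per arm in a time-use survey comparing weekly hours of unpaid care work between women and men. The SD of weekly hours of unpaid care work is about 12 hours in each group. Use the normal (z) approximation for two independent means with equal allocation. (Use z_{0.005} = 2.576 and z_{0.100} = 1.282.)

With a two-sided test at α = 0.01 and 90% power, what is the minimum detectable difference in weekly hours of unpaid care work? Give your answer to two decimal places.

Minimum detectable difference ≈ 1.76 hours

δ = (z_{α/2} + z_β) · √((σ₁²+σ₂²)/n)
  = (2.576 + 1.282) · √(288/1386)
  = 3.858 · √0.20779
  = 3.858 · 0.4558
  = 1.7586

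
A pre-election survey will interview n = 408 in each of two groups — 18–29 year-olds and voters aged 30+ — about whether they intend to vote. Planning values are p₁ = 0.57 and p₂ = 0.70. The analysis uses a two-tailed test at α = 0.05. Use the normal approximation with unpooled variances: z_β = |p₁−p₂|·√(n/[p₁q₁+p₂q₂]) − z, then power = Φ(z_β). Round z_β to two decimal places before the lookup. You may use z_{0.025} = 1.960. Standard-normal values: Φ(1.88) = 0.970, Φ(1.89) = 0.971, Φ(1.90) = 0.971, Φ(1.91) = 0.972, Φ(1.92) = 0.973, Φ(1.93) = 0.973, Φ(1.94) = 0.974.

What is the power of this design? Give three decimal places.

z_β = |p₁−p₂|·√(n/[p₁q₁+p₂q₂]) − z_{α/2}
    = 0.13 · √(408/0.4551) − 1.960
    = 0.13 · 29.9417 − 1.960
    = 3.8924 − 1.960 = 1.9324 → 1.93
Power = Φ(1.93) = 0.973.

Power ≈ 0.973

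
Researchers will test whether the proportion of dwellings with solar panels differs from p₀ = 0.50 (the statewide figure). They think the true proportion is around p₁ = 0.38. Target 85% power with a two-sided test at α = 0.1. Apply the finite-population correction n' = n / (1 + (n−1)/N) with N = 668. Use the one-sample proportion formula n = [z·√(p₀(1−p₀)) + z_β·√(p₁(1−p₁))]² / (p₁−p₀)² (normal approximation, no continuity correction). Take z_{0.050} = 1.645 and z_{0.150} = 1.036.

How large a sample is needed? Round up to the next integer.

n = 104

n = [z_{α/2}·√(p₀q₀) + z_β·√(p₁q₁)]² / (p₁ − p₀)²
  = [1.645·√(0.50·0.50) + 1.036·√(0.38·0.62)]² / (-0.12)²
  = [1.645·0.5000 + 1.036·0.4854]² / 0.0144
  = [1.3254]² / 0.0144
  = 121.98
Finite-population correction (N = 668): 121.98 / (1 + (121.98 − 1)/668) = 103.28.
Round up → n = 104.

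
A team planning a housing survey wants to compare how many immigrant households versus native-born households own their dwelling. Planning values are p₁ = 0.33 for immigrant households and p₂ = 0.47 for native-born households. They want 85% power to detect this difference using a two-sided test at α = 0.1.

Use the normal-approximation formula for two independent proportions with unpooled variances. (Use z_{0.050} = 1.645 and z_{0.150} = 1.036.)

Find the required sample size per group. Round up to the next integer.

n = (z_{α/2} + z_β)² · [p₁(1−p₁) + p₂(1−p₂)] / (p₁ − p₂)²
  = (1.645 + 1.036)² · (0.33·0.67 + 0.47·0.53) / (-0.14)²
  = (2.681)² · (0.2211 + 0.2491) / 0.0196
  = 7.1878 · 0.4702 / 0.0196
  = 172.43
Round up → n = 173 per group.

n = 173 per group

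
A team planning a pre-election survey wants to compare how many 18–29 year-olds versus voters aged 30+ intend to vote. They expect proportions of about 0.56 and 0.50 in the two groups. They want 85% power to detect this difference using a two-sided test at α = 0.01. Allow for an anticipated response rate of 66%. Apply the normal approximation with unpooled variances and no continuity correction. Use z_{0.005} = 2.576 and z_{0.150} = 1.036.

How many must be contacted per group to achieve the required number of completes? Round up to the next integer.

n = (z_{α/2} + z_β)² · [p₁(1−p₁) + p₂(1−p₂)] / (p₁ − p₂)²
  = (2.576 + 1.036)² · (0.56·0.44 + 0.50·0.50) / (0.06)²
  = (3.612)² · (0.2464 + 0.2500) / 0.0036
  = 13.0465 · 0.4964 / 0.0036
  = 1798.97
Adjust for 66% response: 1798.97 / 0.66 = 2725.72.
Round up → n = 2726 per group.

n = 2726 per group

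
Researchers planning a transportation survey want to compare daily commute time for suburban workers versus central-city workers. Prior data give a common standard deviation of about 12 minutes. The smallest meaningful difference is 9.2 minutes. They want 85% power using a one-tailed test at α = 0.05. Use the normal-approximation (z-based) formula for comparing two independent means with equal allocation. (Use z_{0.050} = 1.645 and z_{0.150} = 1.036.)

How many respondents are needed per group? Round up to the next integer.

n = (z_α + z_β)² · (σ₁² + σ₂²) / δ²
  = (1.645 + 1.036)² · (2·12² = 288) / 9.2²
  = 7.1878 · 288 / 84.64
  = 24.46
Round up → n = 25 per group.

n = 25 per group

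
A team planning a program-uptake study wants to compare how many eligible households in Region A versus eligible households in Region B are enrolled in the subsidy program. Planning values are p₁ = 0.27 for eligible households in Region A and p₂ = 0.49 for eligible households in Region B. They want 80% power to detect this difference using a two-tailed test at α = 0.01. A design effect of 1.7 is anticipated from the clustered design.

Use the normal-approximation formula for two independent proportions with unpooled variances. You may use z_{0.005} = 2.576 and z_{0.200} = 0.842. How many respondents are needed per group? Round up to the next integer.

n = (z_{α/2} + z_β)² · [p₁(1−p₁) + p₂(1−p₂)] / (p₁ − p₂)²
  = (2.576 + 0.842)² · (0.27·0.73 + 0.49·0.51) / (-0.22)²
  = (3.418)² · (0.1971 + 0.2499) / 0.0484
  = 11.6827 · 0.4470 / 0.0484
  = 107.90
Design effect: 1.7 × 107.90 = 183.42.
Round up → n = 184 per group.

n = 184 per group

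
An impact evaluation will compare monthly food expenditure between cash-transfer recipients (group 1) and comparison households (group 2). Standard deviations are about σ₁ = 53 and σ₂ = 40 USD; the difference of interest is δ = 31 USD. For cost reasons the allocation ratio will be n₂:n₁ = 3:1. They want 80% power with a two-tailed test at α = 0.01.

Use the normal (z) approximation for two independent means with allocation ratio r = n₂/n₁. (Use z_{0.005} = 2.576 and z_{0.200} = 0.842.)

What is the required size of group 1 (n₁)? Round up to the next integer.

n₁ = 41

n₁ = (z_{α/2} + z_β)² · (σ₁² + σ₂²/r) / δ²
   = (2.576 + 0.842)² · (53² + 40²/3) / 31²
   = 11.6827 · (2809 + 533.3333) / 961
   = 11.6827 · 3342.3 / 961
   = 40.63
Round up → n₁ = 41; n₂ = r·n₁ = 3 × 41 = 123.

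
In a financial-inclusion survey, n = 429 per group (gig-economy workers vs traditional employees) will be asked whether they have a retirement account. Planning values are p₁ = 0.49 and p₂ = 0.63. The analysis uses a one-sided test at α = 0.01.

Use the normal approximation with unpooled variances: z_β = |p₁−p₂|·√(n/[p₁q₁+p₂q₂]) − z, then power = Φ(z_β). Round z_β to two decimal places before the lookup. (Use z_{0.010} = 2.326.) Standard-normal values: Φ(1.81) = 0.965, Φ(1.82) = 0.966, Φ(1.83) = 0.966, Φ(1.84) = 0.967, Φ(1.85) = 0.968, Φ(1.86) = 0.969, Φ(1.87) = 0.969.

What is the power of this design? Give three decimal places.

Power ≈ 0.968

z_β = |p₁−p₂|·√(n/[p₁q₁+p₂q₂]) − z_α
    = 0.14 · √(429/0.4830) − 2.326
    = 0.14 · 29.8027 − 2.326
    = 4.1724 − 2.326 = 1.8464 → 1.85
Power = Φ(1.85) = 0.968.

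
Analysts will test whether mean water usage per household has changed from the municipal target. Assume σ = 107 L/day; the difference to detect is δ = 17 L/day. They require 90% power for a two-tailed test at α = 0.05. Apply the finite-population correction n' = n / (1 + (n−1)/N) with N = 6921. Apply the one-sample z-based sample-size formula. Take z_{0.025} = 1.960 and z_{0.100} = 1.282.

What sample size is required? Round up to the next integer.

n = (z_{α/2} + z_β)² · σ² / δ²
  = (1.960 + 1.282)² · 107² / 17²
  = 10.5106 · 11449 / 289
  = 416.39
Finite-population correction (N = 6921): 416.39 / (1 + (416.39 − 1)/6921) = 392.81.
Round up → n = 393.

n = 393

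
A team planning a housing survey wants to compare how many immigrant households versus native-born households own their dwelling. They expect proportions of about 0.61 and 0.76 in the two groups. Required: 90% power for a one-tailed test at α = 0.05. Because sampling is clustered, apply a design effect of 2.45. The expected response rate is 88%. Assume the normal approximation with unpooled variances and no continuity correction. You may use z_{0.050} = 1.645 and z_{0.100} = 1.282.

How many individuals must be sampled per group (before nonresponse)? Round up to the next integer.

n = 446 per group

n = (z_α + z_β)² · [p₁(1−p₁) + p₂(1−p₂)] / (p₁ − p₂)²
  = (1.645 + 1.282)² · (0.61·0.39 + 0.76·0.24) / (-0.15)²
  = (2.927)² · (0.2379 + 0.1824) / 0.0225
  = 8.5673 · 0.4203 / 0.0225
  = 160.04
Design effect: 2.45 × 160.04 = 392.09.
Adjust for 88% response: 392.09 / 0.88 = 445.56.
Round up → n = 446 per group.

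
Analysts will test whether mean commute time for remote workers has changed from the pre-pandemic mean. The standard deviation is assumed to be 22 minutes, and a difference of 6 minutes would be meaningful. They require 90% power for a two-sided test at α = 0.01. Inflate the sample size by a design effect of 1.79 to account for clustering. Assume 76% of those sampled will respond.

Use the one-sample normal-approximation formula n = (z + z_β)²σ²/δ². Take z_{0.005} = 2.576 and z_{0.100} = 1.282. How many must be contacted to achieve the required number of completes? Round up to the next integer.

n = 472

n = (z_{α/2} + z_β)² · σ² / δ²
  = (2.576 + 1.282)² · 22² / 6²
  = 14.8842 · 484 / 36
  = 200.11
Design effect: 1.79 × 200.11 = 358.20.
Adjust for 76% response: 358.20 / 0.76 = 471.31.
Round up → n = 472.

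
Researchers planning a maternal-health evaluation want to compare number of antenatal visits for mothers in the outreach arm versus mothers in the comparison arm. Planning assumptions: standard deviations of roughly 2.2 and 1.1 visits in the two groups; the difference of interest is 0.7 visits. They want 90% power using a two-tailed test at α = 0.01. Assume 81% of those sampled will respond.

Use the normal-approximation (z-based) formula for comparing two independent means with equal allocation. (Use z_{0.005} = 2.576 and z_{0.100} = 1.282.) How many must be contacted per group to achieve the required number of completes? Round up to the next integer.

n = 227 per group

n = (z_{α/2} + z_β)² · (σ₁² + σ₂²) / δ²
  = (2.576 + 1.282)² · (2.2² + 1.1² = 6.05) / 0.7²
  = 14.8842 · 6.05 / 0.49
  = 183.77
Adjust for 81% response: 183.77 / 0.81 = 226.88.
Round up → n = 227 per group.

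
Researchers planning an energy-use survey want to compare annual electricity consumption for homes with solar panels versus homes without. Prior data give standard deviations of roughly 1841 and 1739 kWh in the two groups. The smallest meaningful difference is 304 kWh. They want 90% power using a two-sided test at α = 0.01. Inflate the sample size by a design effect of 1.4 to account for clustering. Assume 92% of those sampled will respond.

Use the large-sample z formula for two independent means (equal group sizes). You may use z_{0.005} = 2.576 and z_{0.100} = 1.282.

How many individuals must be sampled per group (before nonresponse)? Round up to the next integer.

n = (z_{α/2} + z_β)² · (σ₁² + σ₂²) / δ²
  = (2.576 + 1.282)² · (1841² + 1739² = 6413402) / 304²
  = 14.8842 · 6413402 / 92416
  = 1032.92
Design effect: 1.4 × 1032.92 = 1446.08.
Adjust for 92% response: 1446.08 / 0.92 = 1571.83.
Round up → n = 1572 per group.

n = 1572 per group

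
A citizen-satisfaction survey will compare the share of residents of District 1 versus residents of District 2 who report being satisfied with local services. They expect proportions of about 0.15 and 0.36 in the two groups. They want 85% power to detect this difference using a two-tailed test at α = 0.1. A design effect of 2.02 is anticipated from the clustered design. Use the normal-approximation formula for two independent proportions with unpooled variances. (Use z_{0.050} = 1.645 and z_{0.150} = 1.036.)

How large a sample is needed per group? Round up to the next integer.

n = 118 per group

n = (z_{α/2} + z_β)² · [p₁(1−p₁) + p₂(1−p₂)] / (p₁ − p₂)²
  = (1.645 + 1.036)² · (0.15·0.85 + 0.36·0.64) / (-0.21)²
  = (2.681)² · (0.1275 + 0.2304) / 0.0441
  = 7.1878 · 0.3579 / 0.0441
  = 58.33
Design effect: 2.02 × 58.33 = 117.83.
Round up → n = 118 per group.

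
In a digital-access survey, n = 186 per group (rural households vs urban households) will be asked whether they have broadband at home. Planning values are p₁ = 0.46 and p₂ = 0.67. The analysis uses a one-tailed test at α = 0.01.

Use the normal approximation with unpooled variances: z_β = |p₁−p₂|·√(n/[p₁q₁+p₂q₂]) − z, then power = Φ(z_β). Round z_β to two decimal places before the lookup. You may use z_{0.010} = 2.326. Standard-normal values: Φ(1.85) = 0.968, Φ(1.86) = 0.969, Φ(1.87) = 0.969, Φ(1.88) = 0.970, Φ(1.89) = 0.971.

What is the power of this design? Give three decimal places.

z_β = |p₁−p₂|·√(n/[p₁q₁+p₂q₂]) − z_α
    = 0.21 · √(186/0.4695) − 2.326
    = 0.21 · 19.9039 − 2.326
    = 4.1798 − 2.326 = 1.8538 → 1.85
Power = Φ(1.85) = 0.968.

Power ≈ 0.968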